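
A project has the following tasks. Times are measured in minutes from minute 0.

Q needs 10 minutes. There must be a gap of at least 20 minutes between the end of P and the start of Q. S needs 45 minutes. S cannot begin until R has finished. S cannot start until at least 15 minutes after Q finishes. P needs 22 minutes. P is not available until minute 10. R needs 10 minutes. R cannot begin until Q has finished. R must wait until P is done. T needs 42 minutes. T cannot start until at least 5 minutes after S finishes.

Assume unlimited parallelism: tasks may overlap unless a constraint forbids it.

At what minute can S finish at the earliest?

122

P cannot begin until its own release at minute 10. It runs from minute 10 to 10 + 22 = minute 32.
After P (finishes minute 32, plus 20-minute gap → minute 52), Q can start at minute 52 and finishes at minute 62.
R cannot start until Q (finishes minute 62); P (finishes minute 32). The controlling bound is minute 62, so R finishes at 62 + 10 = minute 72.
S cannot start until R (finishes minute 72); Q (finishes minute 62, plus 15-minute gap → minute 77). The controlling bound is minute 77, so S finishes at 77 + 45 = minute 122.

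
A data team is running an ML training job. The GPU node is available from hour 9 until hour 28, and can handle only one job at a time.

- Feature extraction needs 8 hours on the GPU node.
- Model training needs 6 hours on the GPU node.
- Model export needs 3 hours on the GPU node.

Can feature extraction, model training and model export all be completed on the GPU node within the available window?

Yes

The GPU node window is 28 − 9 = 19 hours.
Running back to back, the jobs need 8 + 6 + 3 = 17 hours on the GPU node.
Since 17 ≤ 19, they fit within the window.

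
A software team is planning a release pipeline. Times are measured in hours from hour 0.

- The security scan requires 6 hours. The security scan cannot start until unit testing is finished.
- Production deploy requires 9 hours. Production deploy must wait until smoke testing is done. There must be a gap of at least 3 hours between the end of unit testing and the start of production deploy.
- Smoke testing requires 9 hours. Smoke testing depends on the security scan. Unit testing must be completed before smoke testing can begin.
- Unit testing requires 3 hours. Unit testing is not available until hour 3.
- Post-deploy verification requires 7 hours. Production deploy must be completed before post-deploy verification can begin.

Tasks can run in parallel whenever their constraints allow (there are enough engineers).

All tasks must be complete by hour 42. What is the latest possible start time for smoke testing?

17

Post-deploy verification must finish by hour 42; it takes 7 hours, so it must start by 42 − 7 = hour 35.
Since post-deploy verification (must start by hour 35) depends on it, production deploy must finish by hour 35. Backing off its 9-hour duration gives a latest start of hour 26.
Smoke testing feeds into production deploy (must start by hour 26); so smoke testing must finish by hour 26 and therefore start by hour 17.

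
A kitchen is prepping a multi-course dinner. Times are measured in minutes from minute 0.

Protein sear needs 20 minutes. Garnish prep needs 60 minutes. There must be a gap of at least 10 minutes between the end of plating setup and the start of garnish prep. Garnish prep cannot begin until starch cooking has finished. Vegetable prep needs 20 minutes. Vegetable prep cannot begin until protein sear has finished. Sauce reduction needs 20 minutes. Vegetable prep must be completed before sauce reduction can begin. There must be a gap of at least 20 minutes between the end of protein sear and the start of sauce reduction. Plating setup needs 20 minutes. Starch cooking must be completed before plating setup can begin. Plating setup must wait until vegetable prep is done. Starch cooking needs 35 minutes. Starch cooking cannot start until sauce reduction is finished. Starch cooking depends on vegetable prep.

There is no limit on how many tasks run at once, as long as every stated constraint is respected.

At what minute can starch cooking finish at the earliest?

95

Protein sear has no prerequisites, so it starts at minute 0 and finishes at minute 20.
Vegetable prep cannot begin until protein sear (finishes minute 20). It runs from minute 20 to 20 + 20 = minute 40.
For sauce reduction: vegetable prep (finishes minute 40); protein sear (finishes minute 20, plus 20-minute gap → minute 40). Taking the maximum gives a start of minute 40, and it finishes at 40 + 20 = minute 60.
Starch cooking has to wait for sauce reduction (finishes minute 60); vegetable prep (finishes minute 40). The latest of these is minute 60, so starch cooking runs minute 60 to 60 + 35 = minute 95.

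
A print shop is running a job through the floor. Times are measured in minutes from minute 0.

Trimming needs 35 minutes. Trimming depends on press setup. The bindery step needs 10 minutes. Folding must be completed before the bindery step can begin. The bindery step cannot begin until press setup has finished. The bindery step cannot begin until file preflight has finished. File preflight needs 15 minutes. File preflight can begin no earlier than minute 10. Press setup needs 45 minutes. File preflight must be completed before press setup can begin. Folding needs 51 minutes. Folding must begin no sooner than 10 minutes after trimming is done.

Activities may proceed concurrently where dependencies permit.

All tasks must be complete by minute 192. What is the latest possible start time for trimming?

To finish by minute 192, the bindery step (duration 10) must start no later than minute 182.
Since the bindery step (must start by minute 182) depends on it, folding must finish by minute 182. Backing off its 51-minute duration gives a latest start of minute 131.
Trimming has to be done before folding (must start by minute 131, minus 10-minute gap → minute 121). That means finishing by minute 121, i.e. starting by 121 − 35 = minute 86.

86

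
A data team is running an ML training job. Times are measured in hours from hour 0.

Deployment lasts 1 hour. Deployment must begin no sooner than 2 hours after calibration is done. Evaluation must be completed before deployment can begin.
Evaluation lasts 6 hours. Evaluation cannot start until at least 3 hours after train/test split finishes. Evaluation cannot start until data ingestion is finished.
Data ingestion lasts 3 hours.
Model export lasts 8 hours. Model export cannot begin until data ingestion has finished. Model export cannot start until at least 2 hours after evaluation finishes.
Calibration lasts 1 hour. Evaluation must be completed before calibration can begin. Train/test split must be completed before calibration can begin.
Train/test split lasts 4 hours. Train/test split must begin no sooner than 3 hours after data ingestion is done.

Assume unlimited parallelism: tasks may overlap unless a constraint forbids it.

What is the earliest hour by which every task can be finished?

Data ingestion can start immediately at hour 0; it finishes at hour 3.
Train/test split waits on data ingestion (finishes hour 3, plus 3-hour gap → hour 6), so it starts at hour 6 and finishes at 6 + 4 = hour 10.
Evaluation has to wait for train/test split (finishes hour 10, plus 3-hour gap → hour 13); data ingestion (finishes hour 3). The latest of these is hour 13, so evaluation runs hour 13 to 13 + 6 = hour 19.
Model export cannot start until data ingestion (finishes hour 3); evaluation (finishes hour 19, plus 2-hour gap → hour 21). The controlling bound is hour 21, so model export finishes at 21 + 8 = hour 29.
Calibration cannot start until evaluation (finishes hour 19); train/test split (finishes hour 10). The controlling bound is hour 19, so calibration finishes at 19 + 1 = hour 20.
Deployment has to wait for calibration (finishes hour 20, plus 2-hour gap → hour 22); evaluation (finishes hour 19). The latest of these is hour 22, so deployment runs hour 22 to 22 + 1 = hour 23.
All tasks are finished once the last one completes. Finish times: Data ingestion at 3, Train/test split at 10, Evaluation at 19, Calibration at 20, Model export at 29, Deployment at 23. The latest is hour 29.

29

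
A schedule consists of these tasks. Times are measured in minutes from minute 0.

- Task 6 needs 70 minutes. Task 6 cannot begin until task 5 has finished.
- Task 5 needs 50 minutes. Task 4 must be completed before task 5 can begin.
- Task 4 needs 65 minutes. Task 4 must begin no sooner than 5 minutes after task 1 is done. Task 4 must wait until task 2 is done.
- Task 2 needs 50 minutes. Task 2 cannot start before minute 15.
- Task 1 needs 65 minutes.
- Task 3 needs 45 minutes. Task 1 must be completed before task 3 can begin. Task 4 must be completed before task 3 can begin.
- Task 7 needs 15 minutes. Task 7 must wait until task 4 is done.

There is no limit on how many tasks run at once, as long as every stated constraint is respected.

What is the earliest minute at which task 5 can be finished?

After its own release at minute 15, task 2 can start at minute 15 and finishes at minute 65.
Task 1 can start immediately at minute 0; it finishes at minute 65.
For task 4: task 1 (finishes minute 65, plus 5-minute gap → minute 70); task 2 (finishes minute 65). Taking the maximum gives a start of minute 70, and it finishes at 70 + 65 = minute 135.
Task 5 cannot begin until task 4 (finishes minute 135). It runs from minute 135 to 135 + 50 = minute 185.

185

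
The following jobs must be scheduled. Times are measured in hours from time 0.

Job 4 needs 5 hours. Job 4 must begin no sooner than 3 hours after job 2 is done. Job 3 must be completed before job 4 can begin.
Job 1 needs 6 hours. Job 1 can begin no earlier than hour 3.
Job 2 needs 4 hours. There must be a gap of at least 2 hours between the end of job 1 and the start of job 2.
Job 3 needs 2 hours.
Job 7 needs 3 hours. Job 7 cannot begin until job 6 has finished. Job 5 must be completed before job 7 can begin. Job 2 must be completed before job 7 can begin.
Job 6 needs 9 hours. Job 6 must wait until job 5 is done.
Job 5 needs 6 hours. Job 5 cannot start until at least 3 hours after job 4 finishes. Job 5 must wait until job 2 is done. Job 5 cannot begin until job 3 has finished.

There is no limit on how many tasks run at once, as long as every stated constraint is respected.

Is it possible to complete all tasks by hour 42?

No

Job 3 can start immediately at hour 0; it finishes at hour 2.
After its own release at hour 3, job 1 can start at hour 3 and finishes at hour 9.
After job 1 (finishes hour 9, plus 2-hour gap → hour 11), job 2 can start at hour 11 and finishes at hour 15.
Job 4 needs all of job 2 (finishes hour 15, plus 3-hour gap → hour 18); job 3 (finishes hour 2). That puts its earliest start at hour 18; it finishes at 18 + 5 = hour 23.
Job 5 has to wait for job 4 (finishes hour 23, plus 3-hour gap → hour 26); job 2 (finishes hour 15); job 3 (finishes hour 2). The latest of these is hour 26, so job 5 runs hour 26 to 26 + 6 = hour 32.
After job 5 (finishes hour 32), job 6 can start at hour 32 and finishes at hour 41.
Job 7 has to wait for job 6 (finishes hour 41); job 5 (finishes hour 32); job 2 (finishes hour 15). The latest of these is hour 41, so job 7 runs hour 41 to 41 + 3 = hour 44.
The earliest everything can be done is hour 44, which is after the deadline of 42, so it is not possible.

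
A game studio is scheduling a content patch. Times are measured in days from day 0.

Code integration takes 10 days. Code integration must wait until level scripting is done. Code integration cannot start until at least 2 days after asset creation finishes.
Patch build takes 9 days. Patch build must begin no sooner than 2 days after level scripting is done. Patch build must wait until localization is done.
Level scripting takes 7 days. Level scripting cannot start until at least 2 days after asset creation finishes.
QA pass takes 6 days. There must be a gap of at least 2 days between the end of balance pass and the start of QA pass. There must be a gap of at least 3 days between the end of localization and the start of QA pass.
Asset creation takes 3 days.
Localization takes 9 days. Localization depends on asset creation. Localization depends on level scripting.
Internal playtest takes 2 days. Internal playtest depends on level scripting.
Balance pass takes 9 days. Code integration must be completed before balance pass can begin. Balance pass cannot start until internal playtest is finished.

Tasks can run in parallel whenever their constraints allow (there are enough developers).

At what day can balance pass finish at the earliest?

31

Asset creation has no prerequisites, so it starts at day 0 and finishes at day 3.
After asset creation (finishes day 3, plus 2-day gap → day 5), level scripting can start at day 5 and finishes at day 12.
Internal playtest cannot begin until level scripting (finishes day 12). It runs from day 12 to 12 + 2 = day 14.
Code integration has to wait for level scripting (finishes day 12); asset creation (finishes day 3, plus 2-day gap → day 5). The latest of these is day 12, so code integration runs day 12 to 12 + 10 = day 22.
For balance pass: code integration (finishes day 22); internal playtest (finishes day 14). Taking the maximum gives a start of day 22, and it finishes at 22 + 9 = day 31.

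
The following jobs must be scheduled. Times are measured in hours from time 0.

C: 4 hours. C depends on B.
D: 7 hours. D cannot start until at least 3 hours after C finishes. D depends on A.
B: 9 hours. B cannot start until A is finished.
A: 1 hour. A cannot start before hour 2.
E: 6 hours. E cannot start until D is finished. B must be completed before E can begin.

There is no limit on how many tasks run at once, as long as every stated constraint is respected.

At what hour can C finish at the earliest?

A cannot begin until its own release at hour 2. It runs from hour 2 to 2 + 1 = hour 3.
B waits on A (finishes hour 3), so it starts at hour 3 and finishes at 3 + 9 = hour 12.
After B (finishes hour 12), C can start at hour 12 and finishes at hour 16.

16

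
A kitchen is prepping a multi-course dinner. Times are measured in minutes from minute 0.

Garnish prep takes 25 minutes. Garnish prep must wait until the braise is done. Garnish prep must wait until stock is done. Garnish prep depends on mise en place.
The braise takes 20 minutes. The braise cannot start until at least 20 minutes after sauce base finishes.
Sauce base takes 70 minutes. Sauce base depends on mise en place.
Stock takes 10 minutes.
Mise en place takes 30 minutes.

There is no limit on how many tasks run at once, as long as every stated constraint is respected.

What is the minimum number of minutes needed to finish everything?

165

Nothing blocks stock, so it runs from minute 0 to minute 10.
Nothing blocks mise en place, so it runs from minute 0 to minute 30.
After mise en place (finishes minute 30), sauce base can start at minute 30 and finishes at minute 100.
After sauce base (finishes minute 100, plus 20-minute gap → minute 120), the braise can start at minute 120 and finishes at minute 140.
Garnish prep has to wait for the braise (finishes minute 140); stock (finishes minute 10); mise en place (finishes minute 30). The latest of these is minute 140, so garnish prep runs minute 140 to 140 + 25 = minute 165.
All tasks are finished once the last one completes. Finish times: Mise en place at 30, Stock at 10, Sauce base at 100, The braise at 140, Garnish prep at 165. The latest is minute 165.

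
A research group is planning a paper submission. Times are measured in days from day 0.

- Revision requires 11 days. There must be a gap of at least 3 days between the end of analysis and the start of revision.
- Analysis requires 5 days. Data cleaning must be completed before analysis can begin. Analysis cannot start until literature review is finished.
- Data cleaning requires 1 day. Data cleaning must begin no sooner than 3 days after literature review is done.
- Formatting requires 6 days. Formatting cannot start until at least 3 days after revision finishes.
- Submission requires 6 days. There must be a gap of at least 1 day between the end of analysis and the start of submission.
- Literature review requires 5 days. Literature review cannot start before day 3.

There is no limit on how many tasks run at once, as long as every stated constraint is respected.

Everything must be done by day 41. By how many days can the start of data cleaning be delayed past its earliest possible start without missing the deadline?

Literature review cannot begin until its own release at day 3. It runs from day 3 to 3 + 5 = day 8.
Data cleaning waits on literature review (finishes day 8, plus 3-day gap → day 11), so it starts at day 11 and finishes at 11 + 1 = day 12.

Working backward from the deadline:
Formatting must finish by day 41; it takes 6 days, so it must start by 41 − 6 = day 35.
Revision must finish before formatting (must start by day 35, minus 3-day gap → day 32). With an 11-day duration, revision must start by 32 − 11 = day 21.
To finish by day 41, submission (duration 6) must start no later than day 35.
For analysis: revision (must start by day 21, minus 3-day gap → day 18); submission (must start by day 35, minus 1-day gap → day 34). The most restrictive is day 18; with a 5-day duration, analysis must start by day 13.
Data cleaning feeds into analysis (must start by day 13); so data cleaning must finish by day 13 and therefore start by day 12.
So data cleaning can start as early as day 11 and as late as day 12, giving 12 − 11 = 1 day of slack.

1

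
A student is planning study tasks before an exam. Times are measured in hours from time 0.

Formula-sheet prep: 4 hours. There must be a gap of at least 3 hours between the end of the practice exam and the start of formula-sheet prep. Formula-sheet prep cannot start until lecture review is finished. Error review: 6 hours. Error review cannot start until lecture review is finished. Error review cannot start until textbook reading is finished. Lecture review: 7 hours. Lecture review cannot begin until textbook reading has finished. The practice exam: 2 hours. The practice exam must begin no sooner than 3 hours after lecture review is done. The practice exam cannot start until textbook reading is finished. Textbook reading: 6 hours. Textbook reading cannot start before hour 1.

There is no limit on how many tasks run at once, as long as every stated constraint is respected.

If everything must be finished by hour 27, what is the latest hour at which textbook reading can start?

2

To finish by hour 27, formula-sheet prep (duration 4) must start no later than hour 23.
The practice exam has to be done before formula-sheet prep (must start by hour 23, minus 3-hour gap → hour 20). That means finishing by hour 20, i.e. starting by 20 − 2 = hour 18.
Error review has no dependents, so it just needs to finish by hour 27. Starting by 27 − 6 = hour 21 achieves that.
Lecture review has several dependents: the practice exam (must start by hour 18, minus 3-hour gap → hour 15); error review (must start by hour 21); formula-sheet prep (must start by hour 23). The earliest of those limits is hour 15, so lecture review must start by 15 − 7 = hour 8.
Textbook reading must finish in time for lecture review (must start by hour 8); the practice exam (must start by hour 18); error review (must start by hour 21). The tightest is hour 8, so textbook reading must start by 8 − 6 = hour 2.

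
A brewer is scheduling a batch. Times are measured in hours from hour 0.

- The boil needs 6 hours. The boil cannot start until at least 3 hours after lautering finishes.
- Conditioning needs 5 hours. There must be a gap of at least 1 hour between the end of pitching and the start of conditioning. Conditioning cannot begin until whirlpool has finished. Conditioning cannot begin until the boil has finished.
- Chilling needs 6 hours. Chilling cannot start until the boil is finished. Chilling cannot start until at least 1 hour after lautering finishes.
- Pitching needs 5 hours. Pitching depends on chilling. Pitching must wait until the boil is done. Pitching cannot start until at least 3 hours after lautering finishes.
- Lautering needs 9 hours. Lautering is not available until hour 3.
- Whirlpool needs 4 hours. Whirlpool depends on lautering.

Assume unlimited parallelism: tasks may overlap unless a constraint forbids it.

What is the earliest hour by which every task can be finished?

38

Lautering cannot begin until its own release at hour 3. It runs from hour 3 to 3 + 9 = hour 12.
After lautering (finishes hour 12), whirlpool can start at hour 12 and finishes at hour 16.
After lautering (finishes hour 12, plus 3-hour gap → hour 15), the boil can start at hour 15 and finishes at hour 21.
Chilling needs all of the boil (finishes hour 21); lautering (finishes hour 12, plus 1-hour gap → hour 13). That puts its earliest start at hour 21; it finishes at 21 + 6 = hour 27.
Pitching cannot start until chilling (finishes hour 27); the boil (finishes hour 21); lautering (finishes hour 12, plus 3-hour gap → hour 15). The controlling bound is hour 27, so pitching finishes at 27 + 5 = hour 32.
Conditioning has to wait for pitching (finishes hour 32, plus 1-hour gap → hour 33); whirlpool (finishes hour 16); the boil (finishes hour 21). The latest of these is hour 33, so conditioning runs hour 33 to 33 + 5 = hour 38.
All tasks are finished once the last one completes. Finish times: Lautering at 12, The boil at 21, Whirlpool at 16, Chilling at 27, Pitching at 32, Conditioning at 38. The latest is hour 38.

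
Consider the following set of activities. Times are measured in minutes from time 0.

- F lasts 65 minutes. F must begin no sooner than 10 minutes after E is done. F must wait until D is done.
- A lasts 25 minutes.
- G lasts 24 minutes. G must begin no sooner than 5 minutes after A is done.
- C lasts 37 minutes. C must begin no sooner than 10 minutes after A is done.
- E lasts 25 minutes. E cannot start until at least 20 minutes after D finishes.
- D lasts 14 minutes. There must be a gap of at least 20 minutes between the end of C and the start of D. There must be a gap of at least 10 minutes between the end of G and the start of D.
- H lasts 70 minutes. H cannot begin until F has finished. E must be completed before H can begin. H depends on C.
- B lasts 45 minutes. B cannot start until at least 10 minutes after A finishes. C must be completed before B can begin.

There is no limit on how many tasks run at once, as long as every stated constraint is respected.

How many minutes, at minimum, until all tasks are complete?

296

Nothing blocks A, so it runs from minute 0 to minute 25.
G cannot begin until A (finishes minute 25, plus 5-minute gap → minute 30). It runs from minute 30 to 30 + 24 = minute 54.
C waits on A (finishes minute 25, plus 10-minute gap → minute 35), so it starts at minute 35 and finishes at 35 + 37 = minute 72.
D cannot start until C (finishes minute 72, plus 20-minute gap → minute 92); G (finishes minute 54, plus 10-minute gap → minute 64). The controlling bound is minute 92, so D finishes at 92 + 14 = minute 106.
E waits on D (finishes minute 106, plus 20-minute gap → minute 126), so it starts at minute 126 and finishes at 126 + 25 = minute 151.
F needs all of E (finishes minute 151, plus 10-minute gap → minute 161); D (finishes minute 106). That puts its earliest start at minute 161; it finishes at 161 + 65 = minute 226.
H cannot start until F (finishes minute 226); E (finishes minute 151); C (finishes minute 72). The controlling bound is minute 226, so H finishes at 226 + 70 = minute 296.
B needs all of A (finishes minute 25, plus 10-minute gap → minute 35); C (finishes minute 72). That puts its earliest start at minute 72; it finishes at 72 + 45 = minute 117.
All tasks are finished once the last one completes. Finish times: A at 25, B at 117, C at 72, D at 106, E at 151, F at 226, G at 54, H at 296. The latest is minute 296.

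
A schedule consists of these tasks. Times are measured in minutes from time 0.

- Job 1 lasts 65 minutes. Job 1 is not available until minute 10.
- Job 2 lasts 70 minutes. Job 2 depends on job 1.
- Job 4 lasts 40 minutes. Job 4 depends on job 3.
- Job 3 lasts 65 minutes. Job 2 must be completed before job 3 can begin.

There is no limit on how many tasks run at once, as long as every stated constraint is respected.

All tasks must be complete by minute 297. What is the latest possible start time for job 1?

57

To finish by minute 297, job 4 (duration 40) must start no later than minute 257.
Job 3 must finish before job 4 (must start by minute 257). With a 65-minute duration, job 3 must start by 257 − 65 = minute 192.
Job 2 feeds into job 3 (must start by minute 192); so job 2 must finish by minute 192 and therefore start by minute 122.
Since job 2 (must start by minute 122) depends on it, job 1 must finish by minute 122. Backing off its 65-minute duration gives a latest start of minute 57.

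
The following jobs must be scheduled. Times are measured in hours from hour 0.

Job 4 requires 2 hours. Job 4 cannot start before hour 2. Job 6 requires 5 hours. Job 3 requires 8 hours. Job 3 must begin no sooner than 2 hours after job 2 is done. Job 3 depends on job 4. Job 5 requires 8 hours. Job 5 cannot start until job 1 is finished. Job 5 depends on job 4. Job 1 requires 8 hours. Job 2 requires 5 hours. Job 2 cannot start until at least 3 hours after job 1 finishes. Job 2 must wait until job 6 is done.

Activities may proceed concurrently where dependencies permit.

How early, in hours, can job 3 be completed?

26

Job 6 has no prerequisites, so it starts at hour 0 and finishes at hour 5.
Job 4 cannot begin until its own release at hour 2. It runs from hour 2 to 2 + 2 = hour 4.
Nothing blocks job 1, so it runs from hour 0 to hour 8.
Job 2 needs all of job 1 (finishes hour 8, plus 3-hour gap → hour 11); job 6 (finishes hour 5). That puts its earliest start at hour 11; it finishes at 11 + 5 = hour 16.
Job 3 cannot start until job 2 (finishes hour 16, plus 2-hour gap → hour 18); job 4 (finishes hour 4). The controlling bound is hour 18, so job 3 finishes at 18 + 8 = hour 26.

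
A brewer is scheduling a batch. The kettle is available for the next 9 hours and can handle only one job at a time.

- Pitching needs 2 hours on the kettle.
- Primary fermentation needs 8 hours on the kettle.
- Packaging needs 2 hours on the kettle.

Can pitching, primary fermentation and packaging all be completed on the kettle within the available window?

Running back to back, the jobs need 2 + 8 + 2 = 12 hours on the kettle.
Since 12 > 9, they cannot all fit.

No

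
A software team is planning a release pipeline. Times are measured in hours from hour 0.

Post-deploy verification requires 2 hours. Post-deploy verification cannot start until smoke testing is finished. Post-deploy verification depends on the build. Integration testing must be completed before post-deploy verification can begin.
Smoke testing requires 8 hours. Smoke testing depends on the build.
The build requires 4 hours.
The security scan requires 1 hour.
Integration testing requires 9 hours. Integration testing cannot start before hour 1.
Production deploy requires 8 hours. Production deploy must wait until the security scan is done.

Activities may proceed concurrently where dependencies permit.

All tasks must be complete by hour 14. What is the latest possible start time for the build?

0

Nothing follows post-deploy verification; the deadline of hour 14 is its only limit. It must start by 14 − 2 = hour 12.
Smoke testing must finish before post-deploy verification (must start by hour 12). With an 8-hour duration, smoke testing must start by 12 − 8 = hour 4.
The build feeds smoke testing (must start by hour 4); post-deploy verification (must start by hour 12). Taking the minimum, the build must finish by hour 4 and start by 4 − 4 = hour 0.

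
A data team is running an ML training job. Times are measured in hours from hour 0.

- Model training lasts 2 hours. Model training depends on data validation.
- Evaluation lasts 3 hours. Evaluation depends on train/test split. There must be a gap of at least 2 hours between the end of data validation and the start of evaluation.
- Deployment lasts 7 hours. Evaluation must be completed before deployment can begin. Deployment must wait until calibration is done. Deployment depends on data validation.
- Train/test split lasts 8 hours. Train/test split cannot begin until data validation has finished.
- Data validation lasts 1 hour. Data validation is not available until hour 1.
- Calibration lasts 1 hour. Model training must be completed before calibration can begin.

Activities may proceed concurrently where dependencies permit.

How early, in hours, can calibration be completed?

5

After its own release at hour 1, data validation can start at hour 1 and finishes at hour 2.
Model training waits on data validation (finishes hour 2), so it starts at hour 2 and finishes at 2 + 2 = hour 4.
Calibration cannot begin until model training (finishes hour 4). It runs from hour 4 to 4 + 1 = hour 5.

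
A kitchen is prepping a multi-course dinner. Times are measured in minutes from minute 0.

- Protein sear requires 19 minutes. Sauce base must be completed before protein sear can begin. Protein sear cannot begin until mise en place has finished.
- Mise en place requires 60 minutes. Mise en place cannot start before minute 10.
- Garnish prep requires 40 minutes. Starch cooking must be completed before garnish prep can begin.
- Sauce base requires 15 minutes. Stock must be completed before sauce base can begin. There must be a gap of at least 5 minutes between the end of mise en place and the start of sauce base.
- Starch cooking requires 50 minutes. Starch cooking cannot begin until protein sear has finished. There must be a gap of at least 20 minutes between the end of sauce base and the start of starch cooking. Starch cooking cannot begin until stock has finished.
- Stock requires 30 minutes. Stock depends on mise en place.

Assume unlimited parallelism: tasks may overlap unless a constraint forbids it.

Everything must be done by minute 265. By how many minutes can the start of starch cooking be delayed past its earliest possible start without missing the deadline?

40

After its own release at minute 10, mise en place can start at minute 10 and finishes at minute 70.
After mise en place (finishes minute 70), stock can start at minute 70 and finishes at minute 100.
Sauce base has to wait for stock (finishes minute 100); mise en place (finishes minute 70, plus 5-minute gap → minute 75). The latest of these is minute 100, so sauce base runs minute 100 to 100 + 15 = minute 115.
For protein sear: sauce base (finishes minute 115); mise en place (finishes minute 70). Taking the maximum gives a start of minute 115, and it finishes at 115 + 19 = minute 134.
For starch cooking: protein sear (finishes minute 134); sauce base (finishes minute 115, plus 20-minute gap → minute 135); stock (finishes minute 100). Taking the maximum gives a start of minute 135, and it finishes at 135 + 50 = minute 185.

Working backward from the deadline:
Nothing follows garnish prep; the deadline of minute 265 is its only limit. It must start by 265 − 40 = minute 225.
Starch cooking has to be done before garnish prep (must start by minute 225). That means finishing by minute 225, i.e. starting by 225 − 50 = minute 175.
So starch cooking can start as early as minute 135 and as late as minute 175, giving 175 − 135 = 40 minutes of slack.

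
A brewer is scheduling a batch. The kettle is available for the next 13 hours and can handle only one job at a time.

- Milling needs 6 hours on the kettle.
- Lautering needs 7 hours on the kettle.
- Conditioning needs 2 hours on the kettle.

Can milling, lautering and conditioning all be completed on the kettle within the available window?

Running back to back, the jobs need 6 + 7 + 2 = 15 hours on the kettle.
Since 15 > 13, they cannot all fit.

No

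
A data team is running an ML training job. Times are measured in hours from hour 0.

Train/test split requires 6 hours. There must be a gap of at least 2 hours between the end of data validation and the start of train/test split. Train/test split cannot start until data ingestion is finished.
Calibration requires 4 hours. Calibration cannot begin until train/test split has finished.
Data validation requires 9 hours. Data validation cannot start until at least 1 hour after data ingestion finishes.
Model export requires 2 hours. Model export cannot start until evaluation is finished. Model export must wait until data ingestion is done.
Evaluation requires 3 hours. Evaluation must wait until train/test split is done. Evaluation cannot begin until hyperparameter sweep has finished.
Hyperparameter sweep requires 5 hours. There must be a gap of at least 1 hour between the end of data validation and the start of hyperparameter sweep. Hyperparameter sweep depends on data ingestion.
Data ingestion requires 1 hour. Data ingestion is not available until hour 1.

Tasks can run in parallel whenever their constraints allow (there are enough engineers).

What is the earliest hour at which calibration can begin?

20

After its own release at hour 1, data ingestion can start at hour 1 and finishes at hour 2.
Data validation cannot begin until data ingestion (finishes hour 2, plus 1-hour gap → hour 3). It runs from hour 3 to 3 + 9 = hour 12.
Train/test split has to wait for data validation (finishes hour 12, plus 2-hour gap → hour 14); data ingestion (finishes hour 2). The latest of these is hour 14, so train/test split runs hour 14 to 14 + 6 = hour 20.
Calibration waits on train/test split (finishes hour 20), so the earliest it can start is hour 20.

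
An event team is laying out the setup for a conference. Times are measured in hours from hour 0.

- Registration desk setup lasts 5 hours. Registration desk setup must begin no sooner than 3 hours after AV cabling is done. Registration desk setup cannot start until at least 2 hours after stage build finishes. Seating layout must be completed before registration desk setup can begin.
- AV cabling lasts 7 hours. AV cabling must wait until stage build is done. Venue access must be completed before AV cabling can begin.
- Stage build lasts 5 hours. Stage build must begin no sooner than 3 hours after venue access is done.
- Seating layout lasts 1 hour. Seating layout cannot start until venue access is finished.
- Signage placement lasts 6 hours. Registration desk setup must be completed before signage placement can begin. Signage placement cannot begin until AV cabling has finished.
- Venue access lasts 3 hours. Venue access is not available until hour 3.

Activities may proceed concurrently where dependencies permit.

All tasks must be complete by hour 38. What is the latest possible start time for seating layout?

26

Signage placement has no dependents, so it just needs to finish by hour 38. Starting by 38 − 6 = hour 32 achieves that.
Registration desk setup feeds into signage placement (must start by hour 32); so registration desk setup must finish by hour 32 and therefore start by hour 27.
Since registration desk setup (must start by hour 27) depends on it, seating layout must finish by hour 27. Backing off its 1-hour duration gives a latest start of hour 26.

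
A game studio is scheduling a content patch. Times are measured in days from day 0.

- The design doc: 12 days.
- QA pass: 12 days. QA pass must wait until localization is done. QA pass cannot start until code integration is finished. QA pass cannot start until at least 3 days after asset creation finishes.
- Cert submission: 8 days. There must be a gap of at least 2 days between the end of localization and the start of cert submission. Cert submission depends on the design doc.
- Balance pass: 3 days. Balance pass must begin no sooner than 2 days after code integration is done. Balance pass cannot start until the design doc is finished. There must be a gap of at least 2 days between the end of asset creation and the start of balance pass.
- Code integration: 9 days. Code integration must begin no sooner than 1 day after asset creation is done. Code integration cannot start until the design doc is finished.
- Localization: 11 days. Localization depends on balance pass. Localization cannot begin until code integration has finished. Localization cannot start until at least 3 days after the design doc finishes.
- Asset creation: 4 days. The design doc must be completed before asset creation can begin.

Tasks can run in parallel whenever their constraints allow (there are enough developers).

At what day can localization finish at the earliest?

The design doc can start immediately at day 0; it finishes at day 12.
Asset creation waits on the design doc (finishes day 12), so it starts at day 12 and finishes at 12 + 4 = day 16.
Code integration has to wait for asset creation (finishes day 16, plus 1-day gap → day 17); the design doc (finishes day 12). The latest of these is day 17, so code integration runs day 17 to 17 + 9 = day 26.
For balance pass: code integration (finishes day 26, plus 2-day gap → day 28); the design doc (finishes day 12); asset creation (finishes day 16, plus 2-day gap → day 18). Taking the maximum gives a start of day 28, and it finishes at 28 + 3 = day 31.
For localization: balance pass (finishes day 31); code integration (finishes day 26); the design doc (finishes day 12, plus 3-day gap → day 15). Taking the maximum gives a start of day 31, and it finishes at 31 + 11 = day 42.

42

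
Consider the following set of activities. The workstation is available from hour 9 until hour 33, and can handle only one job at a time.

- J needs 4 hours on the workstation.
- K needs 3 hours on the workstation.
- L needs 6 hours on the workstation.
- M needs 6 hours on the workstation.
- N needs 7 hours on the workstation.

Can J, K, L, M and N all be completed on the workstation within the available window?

No

The workstation window is 33 − 9 = 24 hours.
Running back to back, the jobs need 4 + 3 + 6 + 6 + 7 = 26 hours on the workstation.
Since 26 > 24, they cannot all fit.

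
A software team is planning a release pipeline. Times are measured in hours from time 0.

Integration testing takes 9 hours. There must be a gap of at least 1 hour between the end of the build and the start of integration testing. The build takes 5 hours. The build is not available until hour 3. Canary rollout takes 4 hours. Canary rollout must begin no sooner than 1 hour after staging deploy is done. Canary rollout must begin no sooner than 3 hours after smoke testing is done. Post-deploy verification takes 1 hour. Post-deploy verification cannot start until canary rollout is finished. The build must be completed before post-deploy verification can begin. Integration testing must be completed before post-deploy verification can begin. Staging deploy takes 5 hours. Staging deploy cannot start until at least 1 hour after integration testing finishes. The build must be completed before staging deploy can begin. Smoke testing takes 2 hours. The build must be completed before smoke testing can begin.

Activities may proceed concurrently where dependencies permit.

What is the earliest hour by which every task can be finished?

30

After its own release at hour 3, the build can start at hour 3 and finishes at hour 8.
Smoke testing cannot begin until the build (finishes hour 8). It runs from hour 8 to 8 + 2 = hour 10.
After the build (finishes hour 8, plus 1-hour gap → hour 9), integration testing can start at hour 9 and finishes at hour 18.
For staging deploy: integration testing (finishes hour 18, plus 1-hour gap → hour 19); the build (finishes hour 8). Taking the maximum gives a start of hour 19, and it finishes at 19 + 5 = hour 24.
Canary rollout has to wait for staging deploy (finishes hour 24, plus 1-hour gap → hour 25); smoke testing (finishes hour 10, plus 3-hour gap → hour 13). The latest of these is hour 25, so canary rollout runs hour 25 to 25 + 4 = hour 29.
Post-deploy verification needs all of canary rollout (finishes hour 29); the build (finishes hour 8); integration testing (finishes hour 18). That puts its earliest start at hour 29; it finishes at 29 + 1 = hour 30.
All tasks are finished once the last one completes. Finish times: The build at 8, Integration testing at 18, Staging deploy at 24, Smoke testing at 10, Canary rollout at 29, Post-deploy verification at 30. The latest is hour 30.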